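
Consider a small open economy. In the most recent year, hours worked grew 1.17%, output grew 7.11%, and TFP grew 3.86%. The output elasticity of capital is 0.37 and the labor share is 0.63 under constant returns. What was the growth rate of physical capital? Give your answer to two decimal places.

Labor's share = 1 − 0.37 = 0.63.
gY = gA + 0.63×1.17 + 0.37×g.
0.37×g = 7.11 − 3.86 − 0.7371 = 2.5129.
g = 2.5129 / 0.37 = 6.7916%.

6.79%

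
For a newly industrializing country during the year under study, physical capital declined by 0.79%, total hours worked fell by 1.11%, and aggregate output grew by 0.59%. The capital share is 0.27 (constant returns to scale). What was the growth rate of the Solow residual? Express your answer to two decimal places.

Labor's share = 1 − 0.27 = 0.73.
Physical capital: 0.27 × (-0.79) = -0.2133 pp.
Total hours worked: 0.73 × (-1.11) = -0.8103 pp.
TFP growth = 0.59 + 1.0236 = 1.6136%.

1.61%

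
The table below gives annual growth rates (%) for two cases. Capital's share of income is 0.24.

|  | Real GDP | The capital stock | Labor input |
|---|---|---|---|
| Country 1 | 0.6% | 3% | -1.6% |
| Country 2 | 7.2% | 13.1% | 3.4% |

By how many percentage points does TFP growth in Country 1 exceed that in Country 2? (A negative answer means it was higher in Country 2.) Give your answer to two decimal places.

-0.38 percentage points

Labor's share = 1 − 0.24 = 0.76.
Country 1: TFP = 0.6 − 0.72 + 1.216 = 1.096%.
Country 2: TFP = 7.2 − 3.144 − 2.584 = 1.472%.
Difference = 1.096 − (1.472) = -0.376 pp.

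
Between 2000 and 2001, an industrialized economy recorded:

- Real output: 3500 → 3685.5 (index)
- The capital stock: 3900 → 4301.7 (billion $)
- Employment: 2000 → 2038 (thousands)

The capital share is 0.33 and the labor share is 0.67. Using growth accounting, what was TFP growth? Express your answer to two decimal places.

Real output growth = (3685.5 − 3500) / 3500 = 5.3%.
The capital stock growth = (4301.7 − 3900) / 3900 = 10.3%.
Employment growth = (2038 − 2000) / 2000 = 1.9%.
Labor's share = 1 − 0.33 = 0.67.
The capital stock: 0.33 × 10.3 = 3.399 pp.
Employment: 0.67 × 1.9 = 1.273 pp.
TFP growth = 5.3 − 4.672 = 0.628%.

0.63%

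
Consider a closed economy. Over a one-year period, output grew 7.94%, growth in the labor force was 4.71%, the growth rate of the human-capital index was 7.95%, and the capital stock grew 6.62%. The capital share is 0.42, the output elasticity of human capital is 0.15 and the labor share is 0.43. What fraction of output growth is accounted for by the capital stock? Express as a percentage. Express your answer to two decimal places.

The capital stock contributed 0.42 × 6.62 = 2.7804 pp.
Share of growth = 2.7804 / 7.94 × 100 = 35.0176%.

35.02%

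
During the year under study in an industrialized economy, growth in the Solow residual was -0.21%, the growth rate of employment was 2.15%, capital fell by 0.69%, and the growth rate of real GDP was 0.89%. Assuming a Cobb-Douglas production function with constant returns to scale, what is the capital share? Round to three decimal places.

0.370

gY = gA + α·gK + (1−α)·gL, so gY − gA − gL = α(gK − gL).
0.89 + 0.21 − 2.15 = α × (-0.69 − 2.15).
-1.05 = -2.84 α, so α = 0.36972.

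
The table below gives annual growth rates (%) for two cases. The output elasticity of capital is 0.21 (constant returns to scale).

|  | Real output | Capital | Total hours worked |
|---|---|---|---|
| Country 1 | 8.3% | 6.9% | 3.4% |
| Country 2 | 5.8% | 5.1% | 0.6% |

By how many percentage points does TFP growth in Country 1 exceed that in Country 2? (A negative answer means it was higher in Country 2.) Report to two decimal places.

-0.09 percentage points

Labor's share = 1 − 0.21 = 0.79.
Country 1: TFP = 8.3 − 1.449 − 2.686 = 4.165%.
Country 2: TFP = 5.8 − 1.071 − 0.474 = 4.255%.
Difference = 4.165 − (4.255) = -0.09 pp.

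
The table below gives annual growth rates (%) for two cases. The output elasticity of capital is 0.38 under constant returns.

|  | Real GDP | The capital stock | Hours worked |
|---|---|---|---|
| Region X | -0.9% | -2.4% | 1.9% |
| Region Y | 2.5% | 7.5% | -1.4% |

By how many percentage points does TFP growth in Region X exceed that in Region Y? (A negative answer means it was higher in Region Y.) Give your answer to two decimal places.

-1.68 percentage points

Labor's share = 1 − 0.38 = 0.62.
Region X: TFP = -0.9 + 0.912 − 1.178 = -1.166%.
Region Y: TFP = 2.5 − 2.85 + 0.868 = 0.518%.
Difference = -1.166 − (0.518) = -1.684 pp.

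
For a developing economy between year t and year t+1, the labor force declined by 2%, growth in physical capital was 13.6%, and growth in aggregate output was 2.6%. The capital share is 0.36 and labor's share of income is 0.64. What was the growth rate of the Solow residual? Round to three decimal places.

Labor's share = 1 − 0.36 = 0.64.
Physical capital: 0.36 × 13.6 = 4.896 pp.
The labor force: 0.64 × (-2) = -1.28 pp.
TFP growth = 2.6 − 3.616 = -1.016%.

-1.016%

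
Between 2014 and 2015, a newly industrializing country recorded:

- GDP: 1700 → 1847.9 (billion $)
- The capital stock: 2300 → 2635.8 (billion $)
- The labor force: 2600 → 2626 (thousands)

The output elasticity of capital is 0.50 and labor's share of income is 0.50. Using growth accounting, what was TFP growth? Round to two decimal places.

GDP growth = (1847.9 − 1700) / 1700 = 8.7%.
The capital stock growth = (2635.8 − 2300) / 2300 = 14.6%.
The labor force growth = (2626 − 2600) / 2600 = 1%.
Labor's share = 1 − 0.5 = 0.5.
The capital stock: 0.5 × 14.6 = 7.3 pp.
The labor force: 0.5 × 1 = 0.5 pp.
TFP growth = 8.7 − 7.8 = 0.9%.

TFP grew 0.90%.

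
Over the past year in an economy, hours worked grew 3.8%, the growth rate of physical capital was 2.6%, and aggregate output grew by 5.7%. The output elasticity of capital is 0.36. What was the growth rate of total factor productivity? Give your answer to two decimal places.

Labor's share = 1 − 0.36 = 0.64.
Physical capital: 0.36 × 2.6 = 0.936 pp.
Hours worked: 0.64 × 3.8 = 2.432 pp.
TFP growth = 5.7 − 3.368 = 2.332%.

Total factor productivity growth was 2.33%.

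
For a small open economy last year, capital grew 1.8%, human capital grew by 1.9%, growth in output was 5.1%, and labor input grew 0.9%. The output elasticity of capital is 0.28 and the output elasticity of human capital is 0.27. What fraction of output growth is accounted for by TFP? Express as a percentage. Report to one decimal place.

72.1%

Labor's share = 1 − 0.28 − 0.27 = 0.45.
Capital: 0.28 × 1.8 = 0.504 pp.
Human capital: 0.27 × 1.9 = 0.513 pp.
Labor input: 0.45 × 0.9 = 0.405 pp.
TFP growth = 5.1 − 1.422 = 3.678%.
TFP share of growth = 3.678 / 5.1 × 100 = 72.118%.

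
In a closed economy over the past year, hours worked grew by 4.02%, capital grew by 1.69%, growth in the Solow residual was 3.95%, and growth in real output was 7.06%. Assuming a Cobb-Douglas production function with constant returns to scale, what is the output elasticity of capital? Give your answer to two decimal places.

α = 0.39

gY = gA + α·gK + (1−α)·gL, so gY − gA − gL = α(gK − gL).
7.06 − 3.95 − 4.02 = α × (1.69 − 4.02).
-0.91 = -2.33 α, so α = 0.3906.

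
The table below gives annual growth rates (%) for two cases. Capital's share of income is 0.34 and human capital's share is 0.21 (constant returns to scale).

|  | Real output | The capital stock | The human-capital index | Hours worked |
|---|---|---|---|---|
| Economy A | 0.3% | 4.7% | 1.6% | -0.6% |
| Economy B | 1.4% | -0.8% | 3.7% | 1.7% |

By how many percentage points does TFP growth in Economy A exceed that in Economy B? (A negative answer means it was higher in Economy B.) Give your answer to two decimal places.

Labor's share = 1 − 0.34 − 0.21 = 0.45.
Economy A: TFP = 0.3 − 1.598 − 0.336 + 0.27 = -1.364%.
Economy B: TFP = 1.4 + 0.272 − 0.777 − 0.765 = 0.13%.
Difference = -1.364 − (0.13) = -1.494 pp.

-1.49 percentage points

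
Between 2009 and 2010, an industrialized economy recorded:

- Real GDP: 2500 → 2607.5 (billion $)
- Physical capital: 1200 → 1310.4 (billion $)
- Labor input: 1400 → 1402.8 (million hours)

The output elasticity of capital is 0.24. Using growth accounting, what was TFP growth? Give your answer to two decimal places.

TFP grew 1.94%.

Real GDP growth = (2607.5 − 2500) / 2500 = 4.3%.
Physical capital growth = (1310.4 − 1200) / 1200 = 9.2%.
Labor input growth = (1402.8 − 1400) / 1400 = 0.2%.
Labor's share = 1 − 0.24 = 0.76.
Physical capital: 0.24 × 9.2 = 2.208 pp.
Labor input: 0.76 × 0.2 = 0.152 pp.
TFP growth = 4.3 − 2.36 = 1.94%.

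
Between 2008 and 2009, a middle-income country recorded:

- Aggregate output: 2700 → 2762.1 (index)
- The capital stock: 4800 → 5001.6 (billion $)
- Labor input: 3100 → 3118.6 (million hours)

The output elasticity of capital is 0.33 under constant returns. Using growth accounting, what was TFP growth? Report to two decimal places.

TFP grew 0.51%.

Aggregate output growth = (2762.1 − 2700) / 2700 = 2.3%.
The capital stock growth = (5001.6 − 4800) / 4800 = 4.2%.
Labor input growth = (3118.6 − 3100) / 3100 = 0.6%.
Labor's share = 1 − 0.33 = 0.67.
The capital stock: 0.33 × 4.2 = 1.386 pp.
Labor input: 0.67 × 0.6 = 0.402 pp.
TFP growth = 2.3 − 1.788 = 0.512%.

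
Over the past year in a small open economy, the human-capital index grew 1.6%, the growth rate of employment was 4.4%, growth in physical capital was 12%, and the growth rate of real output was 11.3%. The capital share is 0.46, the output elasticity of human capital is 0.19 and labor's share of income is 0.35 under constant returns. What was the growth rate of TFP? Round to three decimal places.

3.936%

Labor's share = 1 − 0.46 − 0.19 = 0.35.
Physical capital: 0.46 × 12 = 5.52 pp.
The human-capital index: 0.19 × 1.6 = 0.304 pp.
Employment: 0.35 × 4.4 = 1.54 pp.
TFP growth = 11.3 − 7.364 = 3.936%.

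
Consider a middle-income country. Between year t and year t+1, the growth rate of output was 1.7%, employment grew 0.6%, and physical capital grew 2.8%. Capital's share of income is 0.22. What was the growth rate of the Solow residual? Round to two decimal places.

0.62%

Labor's share = 1 − 0.22 = 0.78.
Physical capital: 0.22 × 2.8 = 0.616 pp.
Employment: 0.78 × 0.6 = 0.468 pp.
TFP growth = 1.7 − 1.084 = 0.616%.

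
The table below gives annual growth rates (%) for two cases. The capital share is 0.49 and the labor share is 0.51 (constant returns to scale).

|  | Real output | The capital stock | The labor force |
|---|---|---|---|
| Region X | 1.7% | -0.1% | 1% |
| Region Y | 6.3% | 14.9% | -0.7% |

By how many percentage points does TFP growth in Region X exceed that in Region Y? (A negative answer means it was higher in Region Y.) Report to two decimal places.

Labor's share = 1 − 0.49 = 0.51.
Region X: TFP = 1.7 + 0.049 − 0.51 = 1.239%.
Region Y: TFP = 6.3 − 7.301 + 0.357 = -0.644%.
Difference = 1.239 − (-0.644) = 1.883 pp.

1.88 percentage points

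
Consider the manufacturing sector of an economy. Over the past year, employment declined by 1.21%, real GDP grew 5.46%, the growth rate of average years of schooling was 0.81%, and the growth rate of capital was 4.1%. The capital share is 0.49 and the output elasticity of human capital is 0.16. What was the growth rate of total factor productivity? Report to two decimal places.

Total factor productivity growth was 3.74%.

Labor's share = 1 − 0.49 − 0.16 = 0.35.
Capital: 0.49 × 4.1 = 2.009 pp.
Average years of schooling: 0.16 × 0.81 = 0.1296 pp.
Employment: 0.35 × (-1.21) = -0.4235 pp.
TFP growth = 5.46 − 1.7151 = 3.7449%.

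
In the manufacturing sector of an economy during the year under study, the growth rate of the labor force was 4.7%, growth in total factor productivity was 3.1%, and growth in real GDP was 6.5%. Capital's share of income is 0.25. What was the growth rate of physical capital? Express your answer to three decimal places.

Labor's share = 1 − 0.25 = 0.75.
gY = gA + 0.75×4.7 + 0.25×g.
0.25×g = 6.5 − 3.1 − 3.525 = -0.125.
g = -0.125 / 0.25 = -0.5%.

-0.500%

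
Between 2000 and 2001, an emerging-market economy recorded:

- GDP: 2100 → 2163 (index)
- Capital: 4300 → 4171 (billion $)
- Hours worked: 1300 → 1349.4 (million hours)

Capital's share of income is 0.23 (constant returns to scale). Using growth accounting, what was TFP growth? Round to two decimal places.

GDP growth = (2163 − 2100) / 2100 = 3%.
Capital growth = (4171 − 4300) / 4300 = -3%.
Hours worked growth = (1349.4 − 1300) / 1300 = 3.8%.
Labor's share = 1 − 0.23 = 0.77.
Capital: 0.23 × (-3) = -0.69 pp.
Hours worked: 0.77 × 3.8 = 2.926 pp.
TFP growth = 3 − 2.236 = 0.764%.

0.76%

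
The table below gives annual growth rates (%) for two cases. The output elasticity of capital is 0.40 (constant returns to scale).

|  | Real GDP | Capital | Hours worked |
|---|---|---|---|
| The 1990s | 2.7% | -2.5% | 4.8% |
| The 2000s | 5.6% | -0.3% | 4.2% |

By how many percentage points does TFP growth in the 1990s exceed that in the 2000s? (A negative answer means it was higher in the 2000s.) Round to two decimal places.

Labor's share = 1 − 0.4 = 0.6.
The 1990s: TFP = 2.7 + 1 − 2.88 = 0.82%.
The 2000s: TFP = 5.6 + 0.12 − 2.52 = 3.2%.
Difference = 0.82 − (3.2) = -2.38 pp.

-2.38 percentage points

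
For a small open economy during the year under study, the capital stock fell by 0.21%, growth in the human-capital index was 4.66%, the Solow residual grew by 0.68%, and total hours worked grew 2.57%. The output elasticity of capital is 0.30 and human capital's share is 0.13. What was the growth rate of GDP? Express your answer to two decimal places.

Labor's share = 1 − 0.3 − 0.13 = 0.57.
The capital stock: 0.3 × (-0.21) = -0.063 pp.
The human-capital index: 0.13 × 4.66 = 0.6058 pp.
Total hours worked: 0.57 × 2.57 = 1.4649 pp.
Output growth = 0.68 + 2.0077 = 2.6877%.

GDP grew 2.69%.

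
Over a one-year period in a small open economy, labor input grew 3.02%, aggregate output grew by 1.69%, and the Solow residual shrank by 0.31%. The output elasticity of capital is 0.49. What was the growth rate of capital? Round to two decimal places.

Labor's share = 1 − 0.49 = 0.51.
gY = gA + 0.51×3.02 + 0.49×g.
0.49×g = 1.69 + 0.31 − 1.5402 = 0.4598.
g = 0.4598 / 0.49 = 0.9384%.

Capital growth was 0.94%.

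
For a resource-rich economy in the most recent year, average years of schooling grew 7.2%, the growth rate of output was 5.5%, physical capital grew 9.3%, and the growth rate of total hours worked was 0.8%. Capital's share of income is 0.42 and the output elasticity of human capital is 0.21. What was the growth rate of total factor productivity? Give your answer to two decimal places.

-0.21%

Labor's share = 1 − 0.42 − 0.21 = 0.37.
Physical capital: 0.42 × 9.3 = 3.906 pp.
Average years of schooling: 0.21 × 7.2 = 1.512 pp.
Total hours worked: 0.37 × 0.8 = 0.296 pp.
TFP growth = 5.5 − 5.714 = -0.214%.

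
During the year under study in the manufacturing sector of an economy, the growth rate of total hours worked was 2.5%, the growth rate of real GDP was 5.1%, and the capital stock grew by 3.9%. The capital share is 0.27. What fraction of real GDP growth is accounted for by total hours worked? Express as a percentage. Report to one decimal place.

35.8%

Labor's share = 1 − 0.27 = 0.73.
Total hours worked contributed 0.73 × 2.5 = 1.825 pp.
Share of growth = 1.825 / 5.1 × 100 = 35.784%.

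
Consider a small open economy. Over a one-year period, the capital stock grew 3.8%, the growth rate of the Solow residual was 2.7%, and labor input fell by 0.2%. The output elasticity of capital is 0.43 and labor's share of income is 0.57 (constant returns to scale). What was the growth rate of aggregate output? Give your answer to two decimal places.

4.22%

Labor's share = 1 − 0.43 = 0.57.
The capital stock: 0.43 × 3.8 = 1.634 pp.
Labor input: 0.57 × (-0.2) = -0.114 pp.
Output growth = 2.7 + 1.52 = 4.22%.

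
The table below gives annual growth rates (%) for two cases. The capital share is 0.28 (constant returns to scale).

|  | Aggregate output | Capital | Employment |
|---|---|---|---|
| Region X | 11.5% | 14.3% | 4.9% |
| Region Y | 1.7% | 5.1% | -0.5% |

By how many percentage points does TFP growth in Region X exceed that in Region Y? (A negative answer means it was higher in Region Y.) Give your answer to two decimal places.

3.34 percentage points

Labor's share = 1 − 0.28 = 0.72.
Region X: TFP = 11.5 − 4.004 − 3.528 = 3.968%.
Region Y: TFP = 1.7 − 1.428 + 0.36 = 0.632%.
Difference = 3.968 − (0.632) = 3.336 pp.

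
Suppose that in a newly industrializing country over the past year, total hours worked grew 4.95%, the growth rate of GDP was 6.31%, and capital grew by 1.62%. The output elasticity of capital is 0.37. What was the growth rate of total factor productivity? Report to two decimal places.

Labor's share = 1 − 0.37 = 0.63.
Capital: 0.37 × 1.62 = 0.5994 pp.
Total hours worked: 0.63 × 4.95 = 3.1185 pp.
TFP growth = 6.31 − 3.7179 = 2.5921%.

Total factor productivity growth was 2.59%.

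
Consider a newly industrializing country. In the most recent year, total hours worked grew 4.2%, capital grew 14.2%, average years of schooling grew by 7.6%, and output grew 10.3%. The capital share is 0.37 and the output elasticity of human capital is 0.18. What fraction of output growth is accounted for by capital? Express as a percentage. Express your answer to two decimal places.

51.01%

Capital contributed 0.37 × 14.2 = 5.254 pp.
Share of growth = 5.254 / 10.3 × 100 = 51.0097%.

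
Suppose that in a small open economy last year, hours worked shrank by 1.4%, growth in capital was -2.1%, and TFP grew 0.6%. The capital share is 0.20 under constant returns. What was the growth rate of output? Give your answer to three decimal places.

Labor's share = 1 − 0.2 = 0.8.
Capital: 0.2 × (-2.1) = -0.42 pp.
Hours worked: 0.8 × (-1.4) = -1.12 pp.
Output growth = 0.6 + (-1.54) = -0.94%.

-0.940%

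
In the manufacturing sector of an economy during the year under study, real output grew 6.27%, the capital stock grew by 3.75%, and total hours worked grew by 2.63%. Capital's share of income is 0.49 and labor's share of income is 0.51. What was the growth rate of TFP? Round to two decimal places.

3.09%

Labor's share = 1 − 0.49 = 0.51.
The capital stock: 0.49 × 3.75 = 1.8375 pp.
Total hours worked: 0.51 × 2.63 = 1.3413 pp.
TFP growth = 6.27 − 3.1788 = 3.0912%.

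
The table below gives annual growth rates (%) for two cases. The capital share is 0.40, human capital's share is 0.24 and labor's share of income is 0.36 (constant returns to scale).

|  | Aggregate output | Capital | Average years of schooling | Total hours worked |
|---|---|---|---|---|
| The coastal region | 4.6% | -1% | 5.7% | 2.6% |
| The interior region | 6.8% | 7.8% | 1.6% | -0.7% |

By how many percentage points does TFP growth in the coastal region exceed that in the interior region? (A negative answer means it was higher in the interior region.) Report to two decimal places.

Labor's share = 1 − 0.4 − 0.24 = 0.36.
The coastal region: TFP = 4.6 + 0.4 − 1.368 − 0.936 = 2.696%.
The interior region: TFP = 6.8 − 3.12 − 0.384 + 0.252 = 3.548%.
Difference = 2.696 − (3.548) = -0.852 pp.

-0.85 percentage points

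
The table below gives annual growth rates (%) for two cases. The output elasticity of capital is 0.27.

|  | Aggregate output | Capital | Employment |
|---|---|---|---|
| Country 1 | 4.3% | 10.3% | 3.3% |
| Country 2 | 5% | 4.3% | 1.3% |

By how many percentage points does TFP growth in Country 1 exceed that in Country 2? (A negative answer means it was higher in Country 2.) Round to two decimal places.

Labor's share = 1 − 0.27 = 0.73.
Country 1: TFP = 4.3 − 2.781 − 2.409 = -0.89%.
Country 2: TFP = 5 − 1.161 − 0.949 = 2.89%.
Difference = -0.89 − (2.89) = -3.78 pp.

-3.78 percentage points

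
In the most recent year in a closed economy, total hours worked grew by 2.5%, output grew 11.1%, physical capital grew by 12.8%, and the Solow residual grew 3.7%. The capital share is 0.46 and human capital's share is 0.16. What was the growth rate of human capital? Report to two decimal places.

Human capital growth was 3.51%.

Labor's share = 1 − 0.46 − 0.16 = 0.38.
gY = gA + 0.46×12.8 + 0.38×2.5 + 0.16×g.
0.16×g = 11.1 − 3.7 − 6.838 = 0.562.
g = 0.562 / 0.16 = 3.5125%.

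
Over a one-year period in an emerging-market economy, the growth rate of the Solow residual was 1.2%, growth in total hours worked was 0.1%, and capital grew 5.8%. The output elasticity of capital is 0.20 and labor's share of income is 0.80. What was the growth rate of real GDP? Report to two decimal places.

Labor's share = 1 − 0.2 = 0.8.
Capital: 0.2 × 5.8 = 1.16 pp.
Total hours worked: 0.8 × 0.1 = 0.08 pp.
Output growth = 1.2 + 1.24 = 2.44%.

2.44%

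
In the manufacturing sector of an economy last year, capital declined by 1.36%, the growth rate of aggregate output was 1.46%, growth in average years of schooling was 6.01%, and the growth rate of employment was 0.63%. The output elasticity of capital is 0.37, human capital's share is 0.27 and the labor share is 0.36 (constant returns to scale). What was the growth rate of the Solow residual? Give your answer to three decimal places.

Labor's share = 1 − 0.37 − 0.27 = 0.36.
Capital: 0.37 × (-1.36) = -0.5032 pp.
Average years of schooling: 0.27 × 6.01 = 1.6227 pp.
Employment: 0.36 × 0.63 = 0.2268 pp.
TFP growth = 1.46 − 1.3463 = 0.1137%.

0.114%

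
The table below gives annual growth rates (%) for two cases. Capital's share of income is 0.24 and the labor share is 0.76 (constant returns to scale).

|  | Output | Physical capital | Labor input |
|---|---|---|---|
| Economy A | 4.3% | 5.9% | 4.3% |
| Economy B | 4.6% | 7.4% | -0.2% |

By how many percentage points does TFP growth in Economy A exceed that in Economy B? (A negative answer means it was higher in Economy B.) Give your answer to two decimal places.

-3.36 percentage points

Labor's share = 1 − 0.24 = 0.76.
Economy A: TFP = 4.3 − 1.416 − 3.268 = -0.384%.
Economy B: TFP = 4.6 − 1.776 + 0.152 = 2.976%.
Difference = -0.384 − (2.976) = -3.36 pp.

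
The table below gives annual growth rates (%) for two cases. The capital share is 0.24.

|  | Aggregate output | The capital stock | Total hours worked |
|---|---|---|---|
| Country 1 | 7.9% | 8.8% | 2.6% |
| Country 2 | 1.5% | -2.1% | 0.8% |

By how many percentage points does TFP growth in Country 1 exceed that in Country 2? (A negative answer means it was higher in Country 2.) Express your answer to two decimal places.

Labor's share = 1 − 0.24 = 0.76.
Country 1: TFP = 7.9 − 2.112 − 1.976 = 3.812%.
Country 2: TFP = 1.5 + 0.504 − 0.608 = 1.396%.
Difference = 3.812 − (1.396) = 2.416 pp.

2.42 percentage points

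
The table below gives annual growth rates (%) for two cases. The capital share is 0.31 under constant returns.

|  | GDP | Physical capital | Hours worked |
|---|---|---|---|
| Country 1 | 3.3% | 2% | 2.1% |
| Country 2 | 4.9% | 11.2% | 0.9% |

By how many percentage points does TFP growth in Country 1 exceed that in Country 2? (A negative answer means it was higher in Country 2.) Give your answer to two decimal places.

0.42 percentage points

Labor's share = 1 − 0.31 = 0.69.
Country 1: TFP = 3.3 − 0.62 − 1.449 = 1.231%.
Country 2: TFP = 4.9 − 3.472 − 0.621 = 0.807%.
Difference = 1.231 − (0.807) = 0.424 pp.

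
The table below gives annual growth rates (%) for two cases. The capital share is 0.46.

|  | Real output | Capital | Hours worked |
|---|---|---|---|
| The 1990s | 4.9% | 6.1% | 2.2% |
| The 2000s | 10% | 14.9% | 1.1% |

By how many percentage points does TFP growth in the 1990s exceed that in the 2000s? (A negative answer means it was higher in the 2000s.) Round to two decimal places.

Labor's share = 1 − 0.46 = 0.54.
The 1990s: TFP = 4.9 − 2.806 − 1.188 = 0.906%.
The 2000s: TFP = 10 − 6.854 − 0.594 = 2.552%.
Difference = 0.906 − (2.552) = -1.646 pp.

-1.65 percentage points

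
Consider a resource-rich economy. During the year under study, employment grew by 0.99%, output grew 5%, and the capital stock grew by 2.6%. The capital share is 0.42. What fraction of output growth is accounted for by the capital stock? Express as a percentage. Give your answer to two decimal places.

The capital stock accounted for 21.84% of growth.

The capital stock contributed 0.42 × 2.6 = 1.092 pp.
Share of growth = 1.092 / 5 × 100 = 21.84%.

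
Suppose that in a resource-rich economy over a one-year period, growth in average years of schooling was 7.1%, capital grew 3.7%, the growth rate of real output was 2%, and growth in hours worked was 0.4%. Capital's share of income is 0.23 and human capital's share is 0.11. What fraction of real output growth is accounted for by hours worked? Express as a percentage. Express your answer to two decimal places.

Labor's share = 1 − 0.23 − 0.11 = 0.66.
Hours worked contributed 0.66 × 0.4 = 0.264 pp.
Share of growth = 0.264 / 2 × 100 = 13.2%.

13.20%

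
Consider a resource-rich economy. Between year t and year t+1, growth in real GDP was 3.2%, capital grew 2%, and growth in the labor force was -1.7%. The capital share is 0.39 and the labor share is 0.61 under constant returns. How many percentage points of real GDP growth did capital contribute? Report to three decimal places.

0.780

Contribution = share × growth = 0.39 × 2 = 0.78 pp.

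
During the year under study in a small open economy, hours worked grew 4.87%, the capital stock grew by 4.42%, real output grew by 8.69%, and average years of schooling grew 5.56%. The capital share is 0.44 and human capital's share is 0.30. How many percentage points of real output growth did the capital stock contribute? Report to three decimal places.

1.945

Contribution = share × growth = 0.44 × 4.42 = 1.9448 pp.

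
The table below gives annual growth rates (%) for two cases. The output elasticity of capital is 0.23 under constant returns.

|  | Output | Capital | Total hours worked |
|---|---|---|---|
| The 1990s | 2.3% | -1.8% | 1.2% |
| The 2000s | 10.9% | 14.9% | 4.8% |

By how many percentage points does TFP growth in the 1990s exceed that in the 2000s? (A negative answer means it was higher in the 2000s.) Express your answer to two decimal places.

-1.99 percentage points

Labor's share = 1 − 0.23 = 0.77.
The 1990s: TFP = 2.3 + 0.414 − 0.924 = 1.79%.
The 2000s: TFP = 10.9 − 3.427 − 3.696 = 3.777%.
Difference = 1.79 − (3.777) = -1.987 pp.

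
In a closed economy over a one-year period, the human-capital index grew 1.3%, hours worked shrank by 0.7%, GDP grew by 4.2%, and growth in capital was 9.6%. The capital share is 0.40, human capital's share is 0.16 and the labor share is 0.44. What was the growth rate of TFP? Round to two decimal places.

Labor's share = 1 − 0.4 − 0.16 = 0.44.
Capital: 0.4 × 9.6 = 3.84 pp.
The human-capital index: 0.16 × 1.3 = 0.208 pp.
Hours worked: 0.44 × (-0.7) = -0.308 pp.
TFP growth = 4.2 − 3.74 = 0.46%.

TFP grew 0.46%.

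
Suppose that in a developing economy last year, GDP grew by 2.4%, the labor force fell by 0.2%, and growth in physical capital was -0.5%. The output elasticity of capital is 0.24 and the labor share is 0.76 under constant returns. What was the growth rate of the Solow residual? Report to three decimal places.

Labor's share = 1 − 0.24 = 0.76.
Physical capital: 0.24 × (-0.5) = -0.12 pp.
The labor force: 0.76 × (-0.2) = -0.152 pp.
TFP growth = 2.4 + 0.272 = 2.672%.

The Solow residual growth was 2.672%.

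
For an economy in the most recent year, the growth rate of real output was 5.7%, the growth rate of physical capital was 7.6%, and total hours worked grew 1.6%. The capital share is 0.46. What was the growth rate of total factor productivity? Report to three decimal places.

Total factor productivity grew 1.340%.

Labor's share = 1 − 0.46 = 0.54.
Physical capital: 0.46 × 7.6 = 3.496 pp.
Total hours worked: 0.54 × 1.6 = 0.864 pp.
TFP growth = 5.7 − 4.36 = 1.34%.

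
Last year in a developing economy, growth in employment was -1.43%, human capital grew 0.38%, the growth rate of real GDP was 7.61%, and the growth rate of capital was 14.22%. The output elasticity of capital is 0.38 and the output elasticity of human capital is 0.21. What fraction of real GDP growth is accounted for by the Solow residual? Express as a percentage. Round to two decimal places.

Labor's share = 1 − 0.38 − 0.21 = 0.41.
Capital: 0.38 × 14.22 = 5.4036 pp.
Human capital: 0.21 × 0.38 = 0.0798 pp.
Employment: 0.41 × (-1.43) = -0.5863 pp.
TFP growth = 7.61 − 4.8971 = 2.7129%.
TFP share of growth = 2.7129 / 7.61 × 100 = 35.6491%.

The Solow residual accounted for 35.65% of growth.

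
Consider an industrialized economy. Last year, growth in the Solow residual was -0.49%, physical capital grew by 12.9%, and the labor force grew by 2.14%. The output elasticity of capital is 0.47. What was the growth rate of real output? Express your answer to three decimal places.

6.707%

Labor's share = 1 − 0.47 = 0.53.
Physical capital: 0.47 × 12.9 = 6.063 pp.
The labor force: 0.53 × 2.14 = 1.1342 pp.
Output growth = -0.49 + 7.1972 = 6.7072%.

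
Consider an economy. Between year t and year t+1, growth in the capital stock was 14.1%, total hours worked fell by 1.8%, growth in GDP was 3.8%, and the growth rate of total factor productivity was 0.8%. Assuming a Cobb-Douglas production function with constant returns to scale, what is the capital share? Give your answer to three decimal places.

gY = gA + α·gK + (1−α)·gL, so gY − gA − gL = α(gK − gL).
3.8 − 0.8 + 1.8 = α × (14.1 − (-1.8)).
4.8 = 15.9 α, so α = 0.30189.

α = 0.302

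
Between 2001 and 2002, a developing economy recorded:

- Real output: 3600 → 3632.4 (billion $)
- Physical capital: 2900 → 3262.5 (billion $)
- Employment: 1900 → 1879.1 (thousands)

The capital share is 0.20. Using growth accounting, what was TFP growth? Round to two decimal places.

-0.72%

Real output growth = (3632.4 − 3600) / 3600 = 0.9%.
Physical capital growth = (3262.5 − 2900) / 2900 = 12.5%.
Employment growth = (1879.1 − 1900) / 1900 = -1.1%.
Labor's share = 1 − 0.2 = 0.8.
Physical capital: 0.2 × 12.5 = 2.5 pp.
Employment: 0.8 × (-1.1) = -0.88 pp.
TFP growth = 0.9 − 1.62 = -0.72%.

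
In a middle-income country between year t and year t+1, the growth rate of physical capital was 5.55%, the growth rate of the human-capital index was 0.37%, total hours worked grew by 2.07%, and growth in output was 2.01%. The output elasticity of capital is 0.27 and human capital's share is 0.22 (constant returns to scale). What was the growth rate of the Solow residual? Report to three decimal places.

-0.626%

Labor's share = 1 − 0.27 − 0.22 = 0.51.
Physical capital: 0.27 × 5.55 = 1.4985 pp.
The human-capital index: 0.22 × 0.37 = 0.0814 pp.
Total hours worked: 0.51 × 2.07 = 1.0557 pp.
TFP growth = 2.01 − 2.6356 = -0.6256%.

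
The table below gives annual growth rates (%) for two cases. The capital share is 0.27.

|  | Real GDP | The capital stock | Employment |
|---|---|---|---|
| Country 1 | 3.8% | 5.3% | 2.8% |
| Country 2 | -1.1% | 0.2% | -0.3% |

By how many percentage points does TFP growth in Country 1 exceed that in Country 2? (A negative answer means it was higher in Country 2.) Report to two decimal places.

1.26 percentage points

Labor's share = 1 − 0.27 = 0.73.
Country 1: TFP = 3.8 − 1.431 − 2.044 = 0.325%.
Country 2: TFP = -1.1 − 0.054 + 0.219 = -0.935%.
Difference = 0.325 − (-0.935) = 1.26 pp.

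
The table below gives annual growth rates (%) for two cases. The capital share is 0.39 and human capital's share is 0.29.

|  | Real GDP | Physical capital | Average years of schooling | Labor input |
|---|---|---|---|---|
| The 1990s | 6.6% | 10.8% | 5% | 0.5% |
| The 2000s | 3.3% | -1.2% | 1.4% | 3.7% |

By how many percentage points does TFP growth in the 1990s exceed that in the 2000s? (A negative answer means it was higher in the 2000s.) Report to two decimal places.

-1.40 percentage points

Labor's share = 1 − 0.39 − 0.29 = 0.32.
The 1990s: TFP = 6.6 − 4.212 − 1.45 − 0.16 = 0.778%.
The 2000s: TFP = 3.3 + 0.468 − 0.406 − 1.184 = 2.178%.
Difference = 0.778 − (2.178) = -1.4 pp.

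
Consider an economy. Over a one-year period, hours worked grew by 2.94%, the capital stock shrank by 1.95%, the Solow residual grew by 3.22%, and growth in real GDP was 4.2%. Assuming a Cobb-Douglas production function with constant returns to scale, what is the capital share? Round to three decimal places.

The capital share is 0.401.

gY = gA + α·gK + (1−α)·gL, so gY − gA − gL = α(gK − gL).
4.2 − 3.22 − 2.94 = α × (-1.95 − 2.94).
-1.96 = -4.89 α, so α = 0.40082.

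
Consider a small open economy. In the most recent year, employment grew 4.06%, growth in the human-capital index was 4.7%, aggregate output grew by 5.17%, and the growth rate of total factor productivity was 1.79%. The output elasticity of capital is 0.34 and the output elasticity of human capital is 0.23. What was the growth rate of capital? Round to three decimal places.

1.627%

Labor's share = 1 − 0.34 − 0.23 = 0.43.
gY = gA + 0.23×4.7 + 0.43×4.06 + 0.34×g.
0.34×g = 5.17 − 1.79 − 2.8268 = 0.5532.
g = 0.5532 / 0.34 = 1.62706%.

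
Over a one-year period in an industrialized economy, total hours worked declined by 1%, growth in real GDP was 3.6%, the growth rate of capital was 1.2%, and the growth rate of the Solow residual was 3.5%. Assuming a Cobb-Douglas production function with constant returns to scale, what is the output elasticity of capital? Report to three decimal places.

gY = gA + α·gK + (1−α)·gL, so gY − gA − gL = α(gK − gL).
3.6 − 3.5 + 1 = α × (1.2 − (-1)).
1.1 = 2.2 α, so α = 0.5.

The output elasticity of capital is 0.500.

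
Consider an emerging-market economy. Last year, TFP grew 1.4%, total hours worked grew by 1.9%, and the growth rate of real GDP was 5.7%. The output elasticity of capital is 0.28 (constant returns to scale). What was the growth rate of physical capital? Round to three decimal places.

Labor's share = 1 − 0.28 = 0.72.
gY = gA + 0.72×1.9 + 0.28×g.
0.28×g = 5.7 − 1.4 − 1.368 = 2.932.
g = 2.932 / 0.28 = 10.47143%.

Physical capital grew 10.471%.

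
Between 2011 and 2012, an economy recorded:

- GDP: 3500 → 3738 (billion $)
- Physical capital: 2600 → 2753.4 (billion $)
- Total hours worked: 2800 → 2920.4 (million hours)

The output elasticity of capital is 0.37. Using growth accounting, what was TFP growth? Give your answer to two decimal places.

GDP growth = (3738 − 3500) / 3500 = 6.8%.
Physical capital growth = (2753.4 − 2600) / 2600 = 5.9%.
Total hours worked growth = (2920.4 − 2800) / 2800 = 4.3%.
Labor's share = 1 − 0.37 = 0.63.
Physical capital: 0.37 × 5.9 = 2.183 pp.
Total hours worked: 0.63 × 4.3 = 2.709 pp.
TFP growth = 6.8 − 4.892 = 1.908%.

1.91%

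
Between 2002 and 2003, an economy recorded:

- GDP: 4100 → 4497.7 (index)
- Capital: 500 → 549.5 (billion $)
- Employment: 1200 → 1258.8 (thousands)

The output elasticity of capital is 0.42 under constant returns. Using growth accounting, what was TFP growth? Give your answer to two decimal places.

TFP grew 2.70%.

GDP growth = (4497.7 − 4100) / 4100 = 9.7%.
Capital growth = (549.5 − 500) / 500 = 9.9%.
Employment growth = (1258.8 − 1200) / 1200 = 4.9%.
Labor's share = 1 − 0.42 = 0.58.
Capital: 0.42 × 9.9 = 4.158 pp.
Employment: 0.58 × 4.9 = 2.842 pp.
TFP growth = 9.7 − 7 = 2.7%.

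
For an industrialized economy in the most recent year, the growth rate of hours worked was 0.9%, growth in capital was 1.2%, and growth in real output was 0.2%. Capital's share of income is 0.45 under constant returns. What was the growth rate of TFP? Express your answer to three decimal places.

Labor's share = 1 − 0.45 = 0.55.
Capital: 0.45 × 1.2 = 0.54 pp.
Hours worked: 0.55 × 0.9 = 0.495 pp.
TFP growth = 0.2 − 1.035 = -0.835%.

-0.835%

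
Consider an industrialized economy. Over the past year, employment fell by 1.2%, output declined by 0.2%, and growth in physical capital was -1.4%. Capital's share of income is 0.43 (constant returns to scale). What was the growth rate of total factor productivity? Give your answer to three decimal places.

Labor's share = 1 − 0.43 = 0.57.
Physical capital: 0.43 × (-1.4) = -0.602 pp.
Employment: 0.57 × (-1.2) = -0.684 pp.
TFP growth = -0.2 + 1.286 = 1.086%.

1.086%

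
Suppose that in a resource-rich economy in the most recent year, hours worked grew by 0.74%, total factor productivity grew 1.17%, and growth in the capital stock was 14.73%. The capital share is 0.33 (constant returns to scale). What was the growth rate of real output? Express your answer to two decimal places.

Real output grew 6.53%.

Labor's share = 1 − 0.33 = 0.67.
The capital stock: 0.33 × 14.73 = 4.8609 pp.
Hours worked: 0.67 × 0.74 = 0.4958 pp.
Output growth = 1.17 + 5.3567 = 6.5267%.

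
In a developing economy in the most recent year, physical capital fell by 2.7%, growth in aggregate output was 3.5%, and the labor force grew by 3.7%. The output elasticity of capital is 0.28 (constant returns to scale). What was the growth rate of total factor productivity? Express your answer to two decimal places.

Labor's share = 1 − 0.28 = 0.72.
Physical capital: 0.28 × (-2.7) = -0.756 pp.
The labor force: 0.72 × 3.7 = 2.664 pp.
TFP growth = 3.5 − 1.908 = 1.592%.

Total factor productivity grew 1.59%.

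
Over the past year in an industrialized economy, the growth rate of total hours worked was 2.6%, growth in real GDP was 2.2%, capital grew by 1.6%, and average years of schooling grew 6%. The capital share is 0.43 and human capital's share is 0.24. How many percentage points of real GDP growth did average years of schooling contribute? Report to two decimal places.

Contribution = share × growth = 0.24 × 6 = 1.44 pp.

1.44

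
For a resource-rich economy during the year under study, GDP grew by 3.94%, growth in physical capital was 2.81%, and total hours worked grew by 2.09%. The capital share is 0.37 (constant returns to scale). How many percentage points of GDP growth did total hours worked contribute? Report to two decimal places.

1.32 pp

Labor's share = 1 − 0.37 = 0.63.
Contribution = share × growth = 0.63 × 2.09 = 1.3167 pp.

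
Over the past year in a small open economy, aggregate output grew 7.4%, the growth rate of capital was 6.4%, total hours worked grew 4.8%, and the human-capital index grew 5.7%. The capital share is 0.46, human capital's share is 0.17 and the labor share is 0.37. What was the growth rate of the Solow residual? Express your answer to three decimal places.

1.711%

Labor's share = 1 − 0.46 − 0.17 = 0.37.
Capital: 0.46 × 6.4 = 2.944 pp.
The human-capital index: 0.17 × 5.7 = 0.969 pp.
Total hours worked: 0.37 × 4.8 = 1.776 pp.
TFP growth = 7.4 − 5.689 = 1.711%.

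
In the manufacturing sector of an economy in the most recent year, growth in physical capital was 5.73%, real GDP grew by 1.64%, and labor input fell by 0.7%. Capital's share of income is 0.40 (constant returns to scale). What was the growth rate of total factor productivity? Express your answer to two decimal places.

Labor's share = 1 − 0.4 = 0.6.
Physical capital: 0.4 × 5.73 = 2.292 pp.
Labor input: 0.6 × (-0.7) = -0.42 pp.
TFP growth = 1.64 − 1.872 = -0.232%.

-0.23%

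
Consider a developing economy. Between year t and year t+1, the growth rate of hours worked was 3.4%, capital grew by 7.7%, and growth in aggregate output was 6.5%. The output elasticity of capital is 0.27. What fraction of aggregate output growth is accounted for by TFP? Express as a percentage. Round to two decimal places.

Labor's share = 1 − 0.27 = 0.73.
Capital: 0.27 × 7.7 = 2.079 pp.
Hours worked: 0.73 × 3.4 = 2.482 pp.
TFP growth = 6.5 − 4.561 = 1.939%.
TFP share of growth = 1.939 / 6.5 × 100 = 29.8308%.

TFP accounted for 29.83% of growth.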